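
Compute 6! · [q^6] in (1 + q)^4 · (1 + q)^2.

720

The EGF product rule gives c_6 = Σ_{k_1+k_2=6} C(6; k_1,k_2) · ∏ g_i(k_i), where (1+q)^4 gives the falling factorial (4)_k; (1+q)^2 gives the falling factorial (2)_k.
g_1(k) for k = 0…6: 1, 4, 12, 24, 24, 0, 0.
g_2(k) for k = 0…6: 1, 2, 2, 0, 0, 0, 0.
c_6 = Σ_k C(6,k)·g_1(k)·g_2(6−k) = 15·24·2 = 720.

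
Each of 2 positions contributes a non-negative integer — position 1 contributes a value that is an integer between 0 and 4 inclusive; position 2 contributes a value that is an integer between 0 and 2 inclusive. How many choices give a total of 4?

The generating function for the choices is (1 + z + z^2 + z^3 + z^4)·(1 + z + z^2); the count is [z^4].
(1 + z + z^2 + z^3 + z^4) has coefficients 1,1,1,1,1 for degrees 0…4.
(1 + z + z^2) has coefficients 1,1,1,0,0 for degrees 0…4.
[z^4] = 1·0 + 1·0 + 1·1 + 1·1 + 1·1 = 3.

3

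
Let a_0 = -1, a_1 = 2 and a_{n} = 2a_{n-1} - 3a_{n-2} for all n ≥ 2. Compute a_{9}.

The ordinary generating function has denominator 1 - 2z + 3z^2.
Iterating the recurrence: a_0,…,a_{9} = -1, 2, 7, 8, -5, -34, -53, -4, 151, 314.

314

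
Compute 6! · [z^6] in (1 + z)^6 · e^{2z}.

The EGF product rule gives c_6 = Σ_{k_1+k_2=6} C(6; k_1,k_2) · ∏ g_i(k_i), where (1+z)^6 gives the falling factorial (6)_k; e^{2z} gives (2)^k.
g_1(k) for k = 0…6: 1, 6, 30, 120, 360, 720, 720.
g_2(k) for k = 0…6: 1, 2, 4, 8, 16, 32, 64.
c_6 = Σ_k C(6,k)·g_1(k)·g_2(6−k) = 1·1·64 + 6·6·32 + 15·30·16 + 20·120·8 + 15·360·4 + 6·720·2 + 1·720·1 = 64 + 1152 + 7200 + 19200 + 21600 + 8640 + 720 = 58576.

58576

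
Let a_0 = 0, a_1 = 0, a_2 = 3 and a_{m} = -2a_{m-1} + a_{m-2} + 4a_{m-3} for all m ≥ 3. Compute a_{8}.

The ordinary generating function has denominator 1 + 2q - q^2 - 4q^3.
Iterating the recurrence: a_0,…,a_{8} = 0, 0, 3, -6, 15, -24, 39, -42, 27.

27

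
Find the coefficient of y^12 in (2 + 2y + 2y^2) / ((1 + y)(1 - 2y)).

The denominator gives the recurrence a_n = a_(n−1) + 2a_(n−2) for n ≥ 3; the numerator fixes a_0 = 2, a_1 = 4, a_2 = 10.
Iterating: 2, 4, 10, 18, 38, 74, 150, 298, 598, 1194, 2390, 4778, 9558, so a_12 = 9558.

9558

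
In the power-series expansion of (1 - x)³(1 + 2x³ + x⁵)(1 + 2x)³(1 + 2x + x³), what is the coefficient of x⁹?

(1 - x)³ has coefficients 1,-3,3,-1 for degrees 0…3.
(1 + 2x³ + x⁵) has coefficients 1,0,0,2,0,1,0,0,0,0 for degrees 0…9.
Multiplying by (1 + 2x)³ gives running coefficients 1,6,12,10,12,25,22,12,8,0 for degrees 0…9.
Finally multiplying by (1 + 2x + x³), the product of all factors after the first has coefficients 1,8,24,35,38,61,82,68,57,38 for degrees 0…9.
[x⁹] = 1·38 − 3·57 + 3·68 − 1·82 = -11.

-11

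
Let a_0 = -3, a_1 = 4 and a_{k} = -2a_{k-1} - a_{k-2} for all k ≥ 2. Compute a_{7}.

10

The ordinary generating function has denominator 1 + 2q + q^2.
Iterating the recurrence: a_0,…,a_{7} = -3, 4, -5, 6, -7, 8, -9, 10.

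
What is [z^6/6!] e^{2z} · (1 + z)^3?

3040

The EGF product rule gives c_6 = Σ_{k_1+k_2=6} C(6; k_1,k_2) · ∏ g_i(k_i), where e^{2z} gives (2)^k; (1+z)^3 gives the falling factorial (3)_k.
g_1(k) for k = 0…6: 1, 2, 4, 8, 16, 32, 64.
g_2(k) for k = 0…6: 1, 3, 6, 6, 0, 0, 0.
c_6 = Σ_k C(6,k)·g_1(k)·g_2(6−k) = 20·8·6 + 15·16·6 + 6·32·3 + 1·64·1 = 960 + 1440 + 576 + 64 = 3040.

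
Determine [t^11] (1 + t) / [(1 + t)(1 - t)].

The denominator gives the recurrence a_n = a_(n−2) for n ≥ 2; the numerator fixes a_0 = 1, a_1 = 1.
Iterating: 1, 1, 1, 1, 1, 1, 1, 1, 1, 1, 1, 1, so a_11 = 1.

1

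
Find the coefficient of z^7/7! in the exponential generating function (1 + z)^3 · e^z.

358

The EGF product rule gives c_7 = Σ_{k_1+k_2=7} C(7; k_1,k_2) · ∏ g_i(k_i), where (1+z)^3 gives the falling factorial (3)_k; e^z gives (1)^k.
g_1(k) for k = 0…7: 1, 3, 6, 6, 0, 0, 0, 0.
g_2(k) for k = 0…7: 1, 1, 1, 1, 1, 1, 1, 1.
c_7 = Σ_k C(7,k)·g_1(k)·g_2(7−k) = 1·1·1 + 7·3·1 + 21·6·1 + 35·6·1 = 1 + 21 + 126 + 210 = 358.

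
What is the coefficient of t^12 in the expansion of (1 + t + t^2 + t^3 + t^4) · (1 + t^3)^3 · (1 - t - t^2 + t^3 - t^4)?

-3

(1 + t + t^2 + t^3 + t^4) has coefficients 1,1,1,1,1 for degrees 0…4.
(1 + t^3)^3 has coefficients 1,0,0,3,0,0,3,0,0,1,0,0,0 for degrees 0…12.
Finally multiplying by (1 - t - t^2 + t^3 - t^4), the product of all factors after the first has coefficients 1,-1,-1,4,-4,-3,6,-6,-3,4,-4,-1,1 for degrees 0…12.
[t^12] = 1·1 + 1·(-1) + 1·(-4) + 1·4 + 1·(-3) = -3.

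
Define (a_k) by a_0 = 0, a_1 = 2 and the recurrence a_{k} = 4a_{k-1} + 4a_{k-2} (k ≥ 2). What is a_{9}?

504320

The ordinary generating function has denominator 1 - 4q - 4q^2.
Iterating the recurrence: a_0,…,a_{9} = 0, 2, 8, 40, 192, 928, 4480, 21632, 104448, 504320.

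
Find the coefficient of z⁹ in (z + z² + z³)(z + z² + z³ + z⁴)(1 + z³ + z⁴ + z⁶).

7

(z + z² + z³) has coefficients 0,1,1,1 for degrees 0…3.
(z + z² + z³ + z⁴) has coefficients 0,1,1,1,1,0,0,0,0,0 for degrees 0…9.
Finally multiplying by (1 + z³ + z⁴ + z⁶), the product of all factors after the first has coefficients 0,1,1,1,2,2,2,3,2,1 for degrees 0…9.
[z⁹] = 1·2 + 1·3 + 1·2 = 7.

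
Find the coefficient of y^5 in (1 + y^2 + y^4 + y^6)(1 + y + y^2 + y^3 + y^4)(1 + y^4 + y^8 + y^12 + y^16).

(1 + y^2 + y^4 + y^6) has coefficients 1,0,1,0,1,0 for degrees 0…5.
(1 + y + y^2 + y^3 + y^4) has coefficients 1,1,1,1,1,0 for degrees 0…5.
Finally multiplying by (1 + y^4 + y^8 + y^12 + y^16), the product of all factors after the first has coefficients 1,1,1,1,2,1 for degrees 0…5.
[y^5] = 1·1 + 1·1 + 1·1 = 3.

3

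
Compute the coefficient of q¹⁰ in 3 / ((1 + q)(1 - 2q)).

Partial fractions give a closed form: a_n = (1)·(-1)^n + (2)·2^n.
At n = 10: a_10 = 2049.

2049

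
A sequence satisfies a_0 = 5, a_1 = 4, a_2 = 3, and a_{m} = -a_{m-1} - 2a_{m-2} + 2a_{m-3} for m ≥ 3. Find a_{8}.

27

The ordinary generating function has denominator 1 + t + 2t^2 - 2t^3.
Iterating the recurrence: a_0,…,a_{8} = 5, 4, 3, -1, 3, 5, -13, 9, 27.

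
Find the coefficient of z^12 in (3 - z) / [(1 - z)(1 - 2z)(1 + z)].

Partial fractions give a closed form: a_n = (-1)·1^n + (10/3)·2^n + (2/3)·(-1)^n.
At n = 12: a_12 = 13653.

13653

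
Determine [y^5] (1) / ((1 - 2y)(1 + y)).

21

The denominator gives the recurrence a_n = a_(n−1) + 2a_(n−2) for n ≥ 3; the numerator fixes a_0 = 1, a_1 = 1, a_2 = 3.
Iterating: 1, 1, 3, 5, 11, 21, so a_5 = 21.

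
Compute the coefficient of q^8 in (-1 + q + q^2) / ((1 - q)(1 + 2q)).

-213

The denominator gives the recurrence a_n = −a_(n−1) + 2a_(n−2) for n ≥ 3; the numerator fixes a_0 = -1, a_1 = 2, a_2 = -3.
Iterating: -1, 2, -3, 7, -13, 27, -53, 107, -213, so a_8 = -213.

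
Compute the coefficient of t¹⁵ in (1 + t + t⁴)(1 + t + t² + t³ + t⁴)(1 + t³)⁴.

(1 + t + t⁴) has coefficients 1,1,0,0,1 for degrees 0…4.
(1 + t + t² + t³ + t⁴) has coefficients 1,1,1,1,1,0,0,0,0,0,0,0,0,0,0,0 for degrees 0…15.
Finally multiplying by (1 + t³)⁴, the product of all factors after the first has coefficients 1,1,1,5,5,4,10,10,6,10,10,4,5,5,1,1 for degrees 0…15.
[t¹⁵] = 1·1 + 1·1 + 1·4 = 6.

6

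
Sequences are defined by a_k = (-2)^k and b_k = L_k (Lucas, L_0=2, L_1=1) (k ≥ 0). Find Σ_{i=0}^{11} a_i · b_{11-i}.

Write out a_i and b_{11-i} for i = 0,…,11 and sum the products.
Σ = 1·199 − 2·123 + 4·76 − 8·47 + 16·29 − 32·18 + 64·11 − 128·7 + 256·4 − 512·3 + 1024·1 − 2048·2 = -4007.

-4007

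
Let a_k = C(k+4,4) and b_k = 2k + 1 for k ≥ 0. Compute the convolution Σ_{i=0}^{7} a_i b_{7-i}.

This is [x^7] in the product of the two ordinary generating functions.
Σ = 1·15 + 5·13 + 15·11 + 35·9 + 70·7 + 126·5 + 210·3 + 330·1 = 2640.

2640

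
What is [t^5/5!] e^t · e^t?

32

The EGF product rule gives c_5 = Σ_{k_1+k_2=5} C(5; k_1,k_2) · ∏ g_i(k_i), where e^t gives (1)^k; e^t gives (1)^k.
g_1(k) for k = 0…5: 1, 1, 1, 1, 1, 1.
g_2(k) for k = 0…5: 1, 1, 1, 1, 1, 1.
c_5 = Σ_k C(5,k)·g_1(k)·g_2(5−k) = 1·1·1 + 5·1·1 + 10·1·1 + 10·1·1 + 5·1·1 + 1·1·1 = 1 + 5 + 10 + 10 + 5 + 1 = 32.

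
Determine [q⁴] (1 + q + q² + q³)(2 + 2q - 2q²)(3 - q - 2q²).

(1 + q + q² + q³) has coefficients 1,1,1,1 for degrees 0…3.
(2 + 2q - 2q²) has coefficients 2,2,-2,0,0 for degrees 0…4.
Finally multiplying by (3 - q - 2q²), the product of all factors after the first has coefficients 6,4,-12,-2,4 for degrees 0…4.
[q⁴] = 1·4 + 1·(-2) + 1·(-12) + 1·4 = -6.

-6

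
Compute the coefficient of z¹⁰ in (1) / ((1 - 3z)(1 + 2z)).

35839

Partial fractions give a closed form: a_n = (3/5)·3^n + (2/5)·(-2)^n.
At n = 10: a_10 = 35839.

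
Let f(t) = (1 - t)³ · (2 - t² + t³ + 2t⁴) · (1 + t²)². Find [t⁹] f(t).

(1 - t)³ has coefficients 1,-3,3,-1 for degrees 0…3.
(2 - t² + t³ + 2t⁴) has coefficients 2,0,-1,1,2,0,0,0,0,0 for degrees 0…9.
Finally multiplying by (1 + t²)², the product of all factors after the first has coefficients 2,0,3,1,2,2,3,1,2,0 for degrees 0…9.
[t⁹] = 1·0 − 3·2 + 3·1 − 1·3 = -6.

-6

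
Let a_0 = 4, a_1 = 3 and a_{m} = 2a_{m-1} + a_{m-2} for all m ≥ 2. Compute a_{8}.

The ordinary generating function has denominator 1 - 2x - x^2.
Iterating the recurrence: a_0,…,a_{8} = 4, 3, 10, 23, 56, 135, 326, 787, 1900.

1900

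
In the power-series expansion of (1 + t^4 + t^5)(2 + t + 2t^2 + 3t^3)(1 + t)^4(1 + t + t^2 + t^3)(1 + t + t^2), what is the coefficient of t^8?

(1 + t^4 + t^5) has coefficients 1,0,0,0,1,1 for degrees 0…5.
(2 + t + 2t^2 + 3t^3) has coefficients 2,1,2,3,0,0,0,0,0 for degrees 0…8.
Multiplying by (1 + t)^4 gives running coefficients 2,9,18,25,30,27,14,3,0 for degrees 0…8.
Multiplying by (1 + t + t^2 + t^3) gives running coefficients 2,11,29,54,82,100,96,74,44 for degrees 0…8.
Finally multiplying by (1 + t + t^2), the product of all factors after the first has coefficients 2,13,42,94,165,236,278,270,214 for degrees 0…8.
[t^8] = 1·214 + 1·165 + 1·94 = 473.

473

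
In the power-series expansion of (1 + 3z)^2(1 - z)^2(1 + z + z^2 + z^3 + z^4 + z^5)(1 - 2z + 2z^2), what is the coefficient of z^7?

(1 + 3z)^2 has coefficients 1,6,9 for degrees 0…2.
(1 - z)^2 has coefficients 1,-2,1,0,0,0,0,0 for degrees 0…7.
Multiplying by (1 + z + z^2 + z^3 + z^4 + z^5) gives running coefficients 1,-1,0,0,0,0,-1,1 for degrees 0…7.
Finally multiplying by (1 - 2z + 2z^2), the product of all factors after the first has coefficients 1,-3,4,-2,0,0,-1,3 for degrees 0…7.
[z^7] = 1·3 + 6·(-1) + 9·0 = -3.

-3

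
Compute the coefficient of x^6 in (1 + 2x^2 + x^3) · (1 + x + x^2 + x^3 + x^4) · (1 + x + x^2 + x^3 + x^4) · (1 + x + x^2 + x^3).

(1 + 2x^2 + x^3) has coefficients 1,0,2,1 for degrees 0…3.
(1 + x + x^2 + x^3 + x^4) has coefficients 1,1,1,1,1,0,0 for degrees 0…6.
Multiplying by (1 + x + x^2 + x^3 + x^4) gives running coefficients 1,2,3,4,5,4,3 for degrees 0…6.
Finally multiplying by (1 + x + x^2 + x^3), the product of all factors after the first has coefficients 1,3,6,10,14,16,16 for degrees 0…6.
[x^6] = 1·16 + 2·14 + 1·10 = 54.

54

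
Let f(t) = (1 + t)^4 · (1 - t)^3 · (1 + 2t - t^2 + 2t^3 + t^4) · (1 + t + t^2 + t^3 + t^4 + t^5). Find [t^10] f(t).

(1 + t)^4 has coefficients 1,4,6,4,1 for degrees 0…4.
(1 - t)^3 has coefficients 1,-3,3,-1,0,0,0,0,0,0,0 for degrees 0…10.
Multiplying by (1 + 2t - t^2 + 2t^3 + t^4) gives running coefficients 1,-1,-4,10,-10,4,1,-1,0,0,0 for degrees 0…10.
Finally multiplying by (1 + t + t^2 + t^3 + t^4 + t^5), the product of all factors after the first has coefficients 1,0,-4,6,-4,0,0,0,4,-6,4 for degrees 0…10.
[t^10] = 1·4 + 4·(-6) + 6·4 + 4·0 + 1·0 = 4.

4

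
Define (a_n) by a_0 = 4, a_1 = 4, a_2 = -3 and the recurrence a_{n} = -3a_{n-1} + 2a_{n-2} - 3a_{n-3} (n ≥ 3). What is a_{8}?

-6144

The ordinary generating function has denominator 1 + 3z - 2z^2 + 3z^3.
Iterating the recurrence: a_0,…,a_{8} = 4, 4, -3, 5, -33, 118, -435, 1640, -6144.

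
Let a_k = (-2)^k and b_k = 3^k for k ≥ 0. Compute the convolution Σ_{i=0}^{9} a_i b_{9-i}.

The convolution is the x^9 coefficient of A(x)B(x).
Σ = 1·19683 − 2·6561 + 4·2187 − 8·729 + 16·243 − 32·81 + 64·27 − 128·9 + 256·3 − 512·1 = 11605.

11605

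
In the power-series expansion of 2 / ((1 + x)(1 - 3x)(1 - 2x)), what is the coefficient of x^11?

Partial fractions give a closed form: a_n = (1/6)·(-1)^n + (9/2)·3^n + (-8/3)·2^n.
At n = 11: a_11 = 791700.

791700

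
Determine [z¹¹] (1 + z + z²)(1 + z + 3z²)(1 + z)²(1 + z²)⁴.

(1 + z + z²) has coefficients 1,1,1 for degrees 0…2.
(1 + z + 3z²) has coefficients 1,1,3,0,0,0,0,0,0,0,0,0 for degrees 0…11.
Multiplying by (1 + z)² gives running coefficients 1,3,6,7,3,0,0,0,0,0,0,0 for degrees 0…11.
Finally multiplying by (1 + z²)⁴, the product of all factors after the first has coefficients 1,3,10,19,33,46,52,54,43,31,18,7 for degrees 0…11.
[z¹¹] = 1·7 + 1·18 + 1·31 = 56.

56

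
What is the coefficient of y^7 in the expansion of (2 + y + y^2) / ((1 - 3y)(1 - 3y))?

The denominator gives the recurrence a_n = 6a_(n−1) − 9a_(n−2) for n ≥ 3; the numerator fixes a_0 = 2, a_1 = 13, a_2 = 61.
Iterating: 2, 13, 61, 249, 945, 3429, 12069, 41553, so a_7 = 41553.

41553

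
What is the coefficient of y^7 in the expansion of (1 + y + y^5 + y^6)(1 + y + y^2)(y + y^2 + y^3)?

3

(1 + y + y^5 + y^6) has coefficients 1,1,0,0,0,1,1 for degrees 0…6.
(1 + y + y^2) has coefficients 1,1,1,0,0,0,0,0 for degrees 0…7.
Finally multiplying by (y + y^2 + y^3), the product of all factors after the first has coefficients 0,1,2,3,2,1,0,0 for degrees 0…7.
[y^7] = 1·0 + 1·0 + 1·2 + 1·1 = 3.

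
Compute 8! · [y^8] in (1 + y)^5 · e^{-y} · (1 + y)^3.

The EGF product rule gives c_8 = Σ_{k_1+k_2+k_3=8} C(8; k_1,k_2,k_3) · ∏ g_i(k_i), where (1+y)^5 gives the falling factorial (5)_k; e^{-y} gives (-1)^k; (1+y)^3 gives the falling factorial (3)_k.
g_1(k) for k = 0…8: 1, 5, 20, 60, 120, 120, 0, 0, 0.
g_2(k) for k = 0…8: 1, -1, 1, -1, 1, -1, 1, -1, 1.
g_3(k) for k = 0…8: 1, 3, 6, 6, 0, 0, 0, 0, 0.
First combine the last two factors: h(k) = Σ_j C(k,j)·g_2(j)·g_3(k−j) for k = 0…8: 1, 2, 1, -4, 1, 14, -47, 104, -191.
c_8 = Σ_k C(8,k)·g_1(k)·h(8−k) = 1·1·(-191) + 8·5·104 + 28·20·(-47) + 56·60·14 + 70·120·1 + 56·120·(-4) = −191 + 4160 − 26320 + 47040 + 8400 − 26880 = 6209.

6209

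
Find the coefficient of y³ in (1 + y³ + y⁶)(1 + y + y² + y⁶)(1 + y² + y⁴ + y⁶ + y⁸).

2

(1 + y³ + y⁶) has coefficients 1,0,0,1 for degrees 0…3.
(1 + y + y² + y⁶) has coefficients 1,1,1,0 for degrees 0…3.
Finally multiplying by (1 + y² + y⁴ + y⁶ + y⁸), the product of all factors after the first has coefficients 1,1,2,1 for degrees 0…3.
[y³] = 1·1 + 1·1 = 2.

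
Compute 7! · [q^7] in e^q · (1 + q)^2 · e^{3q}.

The EGF product rule gives c_7 = Σ_{k_1+k_2+k_3=7} C(7; k_1,k_2,k_3) · ∏ g_i(k_i), where e^q gives (1)^k; (1+q)^2 gives the falling factorial (2)_k; e^{3q} gives (3)^k.
g_1(k) for k = 0…7: 1, 1, 1, 1, 1, 1, 1, 1.
g_2(k) for k = 0…7: 1, 2, 2, 0, 0, 0, 0, 0.
g_3(k) for k = 0…7: 1, 3, 9, 27, 81, 243, 729, 2187.
First combine the last two factors: h(k) = Σ_j C(k,j)·g_2(j)·g_3(k−j) for k = 0…7: 1, 5, 23, 99, 405, 1593, 6075, 22599.
c_7 = Σ_k C(7,k)·g_1(k)·h(7−k) = 1·1·22599 + 7·1·6075 + 21·1·1593 + 35·1·405 + 35·1·99 + 21·1·23 + 7·1·5 + 1·1·1 = 22599 + 42525 + 33453 + 14175 + 3465 + 483 + 35 + 1 = 116736.

116736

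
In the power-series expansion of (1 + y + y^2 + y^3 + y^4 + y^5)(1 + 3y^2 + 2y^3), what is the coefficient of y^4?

(1 + y + y^2 + y^3 + y^4 + y^5) has coefficients 1,1,1,1,1 for degrees 0…4.
(1 + 3y^2 + 2y^3) has coefficients 1,0,3,2,0 for degrees 0…4.
[y^4] = 1·0 + 1·2 + 1·3 + 1·0 + 1·1 = 6.

6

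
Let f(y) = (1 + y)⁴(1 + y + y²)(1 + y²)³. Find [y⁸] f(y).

47

(1 + y)⁴ has coefficients 1,4,6,4,1 for degrees 0…4.
(1 + y + y²) has coefficients 1,1,1,0,0,0,0,0,0 for degrees 0…8.
Finally multiplying by (1 + y²)³, the product of all factors after the first has coefficients 1,1,4,3,6,3,4,1,1 for degrees 0…8.
[y⁸] = 1·1 + 4·1 + 6·4 + 4·3 + 1·6 = 47.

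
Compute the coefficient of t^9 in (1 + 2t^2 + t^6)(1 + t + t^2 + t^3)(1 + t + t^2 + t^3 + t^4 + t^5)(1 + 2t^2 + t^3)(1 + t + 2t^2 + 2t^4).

(1 + 2t^2 + t^6) has coefficients 1,0,2,0,0,0,1 for degrees 0…6.
(1 + t + t^2 + t^3) has coefficients 1,1,1,1,0,0,0,0,0,0 for degrees 0…9.
Multiplying by (1 + t + t^2 + t^3 + t^4 + t^5) gives running coefficients 1,2,3,4,4,4,3,2,1,0 for degrees 0…9.
Multiplying by (1 + 2t^2 + t^3) gives running coefficients 1,2,5,9,12,15,15,14,11,7 for degrees 0…9.
Finally multiplying by (1 + t + 2t^2 + 2t^4), the product of all factors after the first has coefficients 1,3,9,18,33,49,64,77,79,76 for degrees 0…9.
[t^9] = 1·76 + 2·77 + 1·18 = 248.

248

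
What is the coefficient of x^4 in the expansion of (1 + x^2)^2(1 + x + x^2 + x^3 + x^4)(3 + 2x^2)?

(1 + x^2)^2 has coefficients 1,0,2,0,1 for degrees 0…4.
(1 + x + x^2 + x^3 + x^4) has coefficients 1,1,1,1,1 for degrees 0…4.
Finally multiplying by (3 + 2x^2), the product of all factors after the first has coefficients 3,3,5,5,5 for degrees 0…4.
[x^4] = 1·5 + 2·5 + 1·3 = 18.

18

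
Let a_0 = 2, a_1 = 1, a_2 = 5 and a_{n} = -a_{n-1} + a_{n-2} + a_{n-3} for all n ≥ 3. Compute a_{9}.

The ordinary generating function has denominator 1 + x - x^2 - x^3.
Iterating the recurrence: a_0,…,a_{9} = 2, 1, 5, -2, 8, -5, 11, -8, 14, -11.

-11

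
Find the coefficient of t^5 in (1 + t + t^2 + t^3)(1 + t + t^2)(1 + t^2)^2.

(1 + t + t^2 + t^3) has coefficients 1,1,1,1 for degrees 0…3.
(1 + t + t^2) has coefficients 1,1,1,0,0,0 for degrees 0…5.
Finally multiplying by (1 + t^2)^2, the product of all factors after the first has coefficients 1,1,3,2,3,1 for degrees 0…5.
[t^5] = 1·1 + 1·3 + 1·2 + 1·3 = 9.

9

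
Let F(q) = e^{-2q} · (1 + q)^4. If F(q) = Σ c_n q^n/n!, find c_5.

48

The EGF product rule gives c_5 = Σ_{k_1+k_2=5} C(5; k_1,k_2) · ∏ g_i(k_i), where e^{-2q} gives (-2)^k; (1+q)^4 gives the falling factorial (4)_k.
g_1(k) for k = 0…5: 1, -2, 4, -8, 16, -32.
g_2(k) for k = 0…5: 1, 4, 12, 24, 24, 0.
c_5 = Σ_k C(5,k)·g_1(k)·g_2(5−k) = 5·(-2)·24 + 10·4·24 + 10·(-8)·12 + 5·16·4 + 1·(-32)·1 = −240 + 960 − 960 + 320 − 32 = 48.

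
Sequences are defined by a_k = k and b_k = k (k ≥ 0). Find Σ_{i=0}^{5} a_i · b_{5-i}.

This is [x^5] in the product of the two ordinary generating functions.
Σ = 0·5 + 1·4 + 2·3 + 3·2 + 4·1 + 5·0 = 20.

20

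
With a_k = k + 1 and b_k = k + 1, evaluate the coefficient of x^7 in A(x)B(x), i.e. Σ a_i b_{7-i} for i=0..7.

This is [x^7] in the product of the two ordinary generating functions.
Σ = 1·8 + 2·7 + 3·6 + 4·5 + 5·4 + 6·3 + 7·2 + 8·1 = 120.

120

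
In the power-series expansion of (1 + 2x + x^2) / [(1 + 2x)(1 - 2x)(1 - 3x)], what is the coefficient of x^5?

Partial fractions give a closed form: a_n = (1/20)·(-2)^n + (-9/4)·2^n + (16/5)·3^n.
At n = 5: a_5 = 704.

704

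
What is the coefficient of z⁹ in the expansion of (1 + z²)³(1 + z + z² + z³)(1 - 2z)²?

13

(1 + z²)³ has coefficients 1,0,3,0,3,0,1 for degrees 0…6.
(1 + z + z² + z³) has coefficients 1,1,1,1,0,0,0,0,0,0 for degrees 0…9.
Finally multiplying by (1 - 2z)², the product of all factors after the first has coefficients 1,-3,1,1,0,4,0,0,0,0 for degrees 0…9.
[z⁹] = 1·0 + 3·0 + 3·4 + 1·1 = 13.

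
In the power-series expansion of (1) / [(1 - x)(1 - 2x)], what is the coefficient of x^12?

Partial fractions give a closed form: a_n = (-1)·1^n + (2)·2^n.
At n = 12: a_12 = 8191.

8191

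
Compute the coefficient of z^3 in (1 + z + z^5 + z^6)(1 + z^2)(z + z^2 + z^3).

3

(1 + z + z^5 + z^6) has coefficients 1,1,0,0 for degrees 0…3.
(1 + z^2) has coefficients 1,0,1,0 for degrees 0…3.
Finally multiplying by (z + z^2 + z^3), the product of all factors after the first has coefficients 0,1,1,2 for degrees 0…3.
[z^3] = 1·2 + 1·1 = 3.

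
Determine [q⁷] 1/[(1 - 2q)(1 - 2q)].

The denominator gives the recurrence a_n = 4a_(n−1) − 4a_(n−2) for n ≥ 2; the numerator fixes a_0 = 1, a_1 = 4.
Iterating: 1, 4, 12, 32, 80, 192, 448, 1024, so a_7 = 1024.

1024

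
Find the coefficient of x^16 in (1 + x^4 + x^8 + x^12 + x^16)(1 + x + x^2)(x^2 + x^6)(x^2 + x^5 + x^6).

6

(1 + x^4 + x^8 + x^12 + x^16) has coefficients 1,0,0,0,1,0,0,0,1,0,0,0,1,0,0,0,1 for degrees 0…16.
(1 + x + x^2) has coefficients 1,1,1,0,0,0,0,0,0,0,0,0,0,0,0,0,0 for degrees 0…16.
Multiplying by (x^2 + x^6) gives running coefficients 0,0,1,1,1,0,1,1,1,0,0,0,0,0,0,0,0 for degrees 0…16.
Finally multiplying by (x^2 + x^5 + x^6), the product of all factors after the first has coefficients 0,0,0,0,1,1,1,1,3,3,2,1,2,2,1,0,0 for degrees 0…16.
[x^16] = 1·0 + 1·2 + 1·3 + 1·1 + 1·0 = 6.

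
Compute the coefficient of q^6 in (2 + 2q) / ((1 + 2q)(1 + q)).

The denominator gives the recurrence a_n = −3a_(n−1) − 2a_(n−2) for n ≥ 3; the numerator fixes a_0 = 2, a_1 = -4, a_2 = 8.
Iterating: 2, -4, 8, -16, 32, -64, 128, so a_6 = 128.

128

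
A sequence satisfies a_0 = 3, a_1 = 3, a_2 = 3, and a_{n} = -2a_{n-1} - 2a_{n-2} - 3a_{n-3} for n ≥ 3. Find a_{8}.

The ordinary generating function has denominator 1 + 2x + 2x^2 + 3x^3.
Iterating the recurrence: a_0,…,a_{8} = 3, 3, 3, -21, 27, -21, 51, -141, 243.

243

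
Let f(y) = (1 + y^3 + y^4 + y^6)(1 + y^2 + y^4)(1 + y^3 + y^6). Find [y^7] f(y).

3

(1 + y^3 + y^4 + y^6) has coefficients 1,0,0,1,1,0,1 for degrees 0…6.
(1 + y^2 + y^4) has coefficients 1,0,1,0,1,0,0,0 for degrees 0…7.
Finally multiplying by (1 + y^3 + y^6), the product of all factors after the first has coefficients 1,0,1,1,1,1,1,1 for degrees 0…7.
[y^7] = 1·1 + 1·1 + 1·1 + 1·0 = 3.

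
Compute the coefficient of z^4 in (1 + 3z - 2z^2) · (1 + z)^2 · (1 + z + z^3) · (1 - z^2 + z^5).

(1 + 3z - 2z^2) has coefficients 1,3,-2 for degrees 0…2.
(1 + z)^2 has coefficients 1,2,1,0,0 for degrees 0…4.
Multiplying by (1 + z + z^3) gives running coefficients 1,3,3,2,2 for degrees 0…4.
Finally multiplying by (1 - z^2 + z^5), the product of all factors after the first has coefficients 1,3,2,-1,-1 for degrees 0…4.
[z^4] = 1·(-1) + 3·(-1) − 2·2 = -8.

-8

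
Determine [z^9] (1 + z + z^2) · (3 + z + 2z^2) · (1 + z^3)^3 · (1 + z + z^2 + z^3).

66

(1 + z + z^2) has coefficients 1,1,1 for degrees 0…2.
(3 + z + 2z^2) has coefficients 3,1,2,0,0,0,0,0,0,0 for degrees 0…9.
Multiplying by (1 + z^3)^3 gives running coefficients 3,1,2,9,3,6,9,3,6,3 for degrees 0…9.
Finally multiplying by (1 + z + z^2 + z^3), the product of all factors after the first has coefficients 3,4,6,15,15,20,27,21,24,21 for degrees 0…9.
[z^9] = 1·21 + 1·24 + 1·21 = 66.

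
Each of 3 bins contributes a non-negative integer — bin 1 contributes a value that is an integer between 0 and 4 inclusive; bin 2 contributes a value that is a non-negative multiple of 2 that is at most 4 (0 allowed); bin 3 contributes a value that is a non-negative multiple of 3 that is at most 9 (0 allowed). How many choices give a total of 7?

The generating function for the choices is (1 + z + z² + z³ + z⁴)·(1 + z² + z⁴)·(1 + z³ + z⁶ + z⁹); the count is [z⁷].
(1 + z + z² + z³ + z⁴) has coefficients 1,1,1,1,1 for degrees 0…4.
(1 + z² + z⁴) has coefficients 1,0,1,0,1,0,0,0 for degrees 0…7.
Finally multiplying by (1 + z³ + z⁶ + z⁹), the product of all factors after the first has coefficients 1,0,1,1,1,1,1,1 for degrees 0…7.
[z⁷] = 1·1 + 1·1 + 1·1 + 1·1 + 1·1 = 5.

5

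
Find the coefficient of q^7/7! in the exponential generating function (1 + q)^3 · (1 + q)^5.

40320

The EGF product rule gives c_7 = Σ_{k_1+k_2=7} C(7; k_1,k_2) · ∏ g_i(k_i), where (1+q)^3 gives the falling factorial (3)_k; (1+q)^5 gives the falling factorial (5)_k.
g_1(k) for k = 0…7: 1, 3, 6, 6, 0, 0, 0, 0.
g_2(k) for k = 0…7: 1, 5, 20, 60, 120, 120, 0, 0.
c_7 = Σ_k C(7,k)·g_1(k)·g_2(7−k) = 21·6·120 + 35·6·120 = 15120 + 25200 = 40320.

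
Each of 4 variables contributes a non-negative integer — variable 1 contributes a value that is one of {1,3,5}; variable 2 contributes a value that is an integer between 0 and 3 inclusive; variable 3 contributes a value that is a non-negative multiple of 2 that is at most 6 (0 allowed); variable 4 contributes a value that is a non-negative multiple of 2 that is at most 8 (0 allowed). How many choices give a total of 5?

The generating function for the choices is (t + t³ + t⁵)·(1 + t + t² + t³)·(1 + t² + t⁴ + t⁶)·(1 + t² + t⁴ + t⁶ + t⁸); the count is [t⁵].
(t + t³ + t⁵) has coefficients 0,1,0,1,0,1 for degrees 0…5.
(1 + t + t² + t³) has coefficients 1,1,1,1,0,0 for degrees 0…5.
Multiplying by (1 + t² + t⁴ + t⁶) gives running coefficients 1,1,2,2,2,2 for degrees 0…5.
Finally multiplying by (1 + t² + t⁴ + t⁶ + t⁸), the product of all factors after the first has coefficients 1,1,3,3,5,5 for degrees 0…5.
[t⁵] = 1·5 + 1·3 + 1·1 = 9.

9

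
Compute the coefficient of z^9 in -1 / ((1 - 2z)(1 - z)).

-1023

Partial fractions give a closed form: a_n = (-2)·2^n + (1)·1^n.
At n = 9: a_9 = -1023.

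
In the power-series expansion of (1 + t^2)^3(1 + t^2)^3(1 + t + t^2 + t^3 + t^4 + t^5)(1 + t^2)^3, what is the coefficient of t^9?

246

(1 + t^2)^3 has coefficients 1,0,3,0,3,0,1 for degrees 0…6.
(1 + t^2)^3 has coefficients 1,0,3,0,3,0,1,0,0,0 for degrees 0…9.
Multiplying by (1 + t + t^2 + t^3 + t^4 + t^5) gives running coefficients 1,1,4,4,7,7,7,7,4,4 for degrees 0…9.
Finally multiplying by (1 + t^2)^3, the product of all factors after the first has coefficients 1,1,7,7,22,22,41,41,50,50 for degrees 0…9.
[t^9] = 1·50 + 3·41 + 3·22 + 1·7 = 246.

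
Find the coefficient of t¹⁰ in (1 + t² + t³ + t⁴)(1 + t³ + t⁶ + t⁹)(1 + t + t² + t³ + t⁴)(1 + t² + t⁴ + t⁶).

(1 + t² + t³ + t⁴) has coefficients 1,0,1,1,1 for degrees 0…4.
(1 + t³ + t⁶ + t⁹) has coefficients 1,0,0,1,0,0,1,0,0,1,0 for degrees 0…10.
Multiplying by (1 + t + t² + t³ + t⁴) gives running coefficients 1,1,1,2,2,1,2,2,1,2,2 for degrees 0…10.
Finally multiplying by (1 + t² + t⁴ + t⁶), the product of all factors after the first has coefficients 1,1,2,3,4,4,6,6,6,7,7 for degrees 0…10.
[t¹⁰] = 1·7 + 1·6 + 1·6 + 1·6 = 25.

25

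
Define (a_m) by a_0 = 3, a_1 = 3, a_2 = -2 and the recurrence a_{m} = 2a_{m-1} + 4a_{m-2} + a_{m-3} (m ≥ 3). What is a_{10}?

28037

The ordinary generating function has denominator 1 - 2t - 4t^2 - t^3.
Iterating the recurrence: a_0,…,a_{10} = 3, 3, -2, 11, 17, 76, 231, 783, 2566, 8495, 28037.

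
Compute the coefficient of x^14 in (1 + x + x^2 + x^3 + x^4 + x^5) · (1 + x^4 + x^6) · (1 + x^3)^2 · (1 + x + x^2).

14

(1 + x + x^2 + x^3 + x^4 + x^5) has coefficients 1,1,1,1,1,1 for degrees 0…5.
(1 + x^4 + x^6) has coefficients 1,0,0,0,1,0,1,0,0,0,0,0,0,0,0 for degrees 0…14.
Multiplying by (1 + x^3)^2 gives running coefficients 1,0,0,2,1,0,2,2,0,2,1,0,1,0,0 for degrees 0…14.
Finally multiplying by (1 + x + x^2), the product of all factors after the first has coefficients 1,1,1,2,3,3,3,4,4,4,3,3,2,1,1 for degrees 0…14.
[x^14] = 1·1 + 1·1 + 1·2 + 1·3 + 1·3 + 1·4 = 14.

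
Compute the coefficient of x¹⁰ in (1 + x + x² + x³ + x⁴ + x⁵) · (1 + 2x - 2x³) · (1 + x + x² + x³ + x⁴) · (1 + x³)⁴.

70

(1 + x + x² + x³ + x⁴ + x⁵) has coefficients 1,1,1,1,1,1 for degrees 0…5.
(1 + 2x - 2x³) has coefficients 1,2,0,-2,0,0,0,0,0,0,0 for degrees 0…10.
Multiplying by (1 + x + x² + x³ + x⁴) gives running coefficients 1,3,3,1,1,0,-2,-2,0,0,0 for degrees 0…10.
Finally multiplying by (1 + x³)⁴, the product of all factors after the first has coefficients 1,3,3,5,13,12,8,20,18,2,10 for degrees 0…10.
[x¹⁰] = 1·10 + 1·2 + 1·18 + 1·20 + 1·8 + 1·12 = 70.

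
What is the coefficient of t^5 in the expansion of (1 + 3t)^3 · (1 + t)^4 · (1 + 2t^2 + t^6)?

665

(1 + 3t)^3 has coefficients 1,9,27,27 for degrees 0…3.
(1 + t)^4 has coefficients 1,4,6,4,1,0 for degrees 0…5.
Finally multiplying by (1 + 2t^2 + t^6), the product of all factors after the first has coefficients 1,4,8,12,13,8 for degrees 0…5.
[t^5] = 1·8 + 9·13 + 27·12 + 27·8 = 665.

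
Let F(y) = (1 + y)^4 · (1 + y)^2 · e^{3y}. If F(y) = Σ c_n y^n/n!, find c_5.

The EGF product rule gives c_5 = Σ_{k_1+k_2+k_3=5} C(5; k_1,k_2,k_3) · ∏ g_i(k_i), where (1+y)^4 gives the falling factorial (4)_k; (1+y)^2 gives the falling factorial (2)_k; e^{3y} gives (3)^k.
g_1(k) for k = 0…5: 1, 4, 12, 24, 24, 0.
g_2(k) for k = 0…5: 1, 2, 2, 0, 0, 0.
g_3(k) for k = 0…5: 1, 3, 9, 27, 81, 243.
First combine the last two factors: h(k) = Σ_j C(k,j)·g_2(j)·g_3(k−j) for k = 0…5: 1, 5, 23, 99, 405, 1593.
c_5 = Σ_k C(5,k)·g_1(k)·h(5−k) = 1·1·1593 + 5·4·405 + 10·12·99 + 10·24·23 + 5·24·5 = 1593 + 8100 + 11880 + 5520 + 600 = 27693.

27693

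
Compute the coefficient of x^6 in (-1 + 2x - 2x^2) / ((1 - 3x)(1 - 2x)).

-1151

The denominator gives the recurrence a_n = 5a_(n−1) − 6a_(n−2) for n ≥ 3; the numerator fixes a_0 = -1, a_1 = -3, a_2 = -11.
Iterating: -1, -3, -11, -37, -119, -373, -1151, so a_6 = -1151.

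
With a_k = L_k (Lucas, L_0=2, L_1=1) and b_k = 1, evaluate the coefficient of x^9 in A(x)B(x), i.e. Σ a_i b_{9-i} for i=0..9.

Write out a_i and b_{9-i} for i = 0,…,9 and sum the products.
Σ = 2·1 + 1·1 + 3·1 + 4·1 + 7·1 + 11·1 + 18·1 + 29·1 + 47·1 + 76·1 = 198.

198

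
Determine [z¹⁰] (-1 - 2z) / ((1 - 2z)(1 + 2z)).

Partial fractions give a closed form: a_n = (-1)·2^n.
At n = 10: a_10 = -1024.

-1024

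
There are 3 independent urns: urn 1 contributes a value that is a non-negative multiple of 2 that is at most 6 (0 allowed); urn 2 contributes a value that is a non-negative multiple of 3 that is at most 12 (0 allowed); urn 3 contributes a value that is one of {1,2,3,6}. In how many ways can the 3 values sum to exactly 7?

4

The generating function for the choices is (1 + t^2 + t^4 + t^6)·(1 + t^3 + t^6 + t^9 + t^12)·(t + t^2 + t^3 + t^6); the count is [t^7].
(1 + t^2 + t^4 + t^6) has coefficients 1,0,1,0,1,0,1 for degrees 0…6.
(1 + t^3 + t^6 + t^9 + t^12) has coefficients 1,0,0,1,0,0,1,0 for degrees 0…7.
Finally multiplying by (t + t^2 + t^3 + t^6), the product of all factors after the first has coefficients 0,1,1,1,1,1,2,1 for degrees 0…7.
[t^7] = 1·1 + 1·1 + 1·1 + 1·1 = 4.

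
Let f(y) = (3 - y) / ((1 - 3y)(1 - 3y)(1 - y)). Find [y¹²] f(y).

The denominator gives the recurrence a_n = 7a_(n−1) − 15a_(n−2) + 9a_(n−3) for n ≥ 3; the numerator fixes a_0 = 3, a_1 = 20, a_2 = 95.
Iterating: 3, 20, 95, 392, 1499, 5468, 19319, 66704, 226355, 757796, 2509583, 8237336, 26837771, so a_12 = 26837771.

26837771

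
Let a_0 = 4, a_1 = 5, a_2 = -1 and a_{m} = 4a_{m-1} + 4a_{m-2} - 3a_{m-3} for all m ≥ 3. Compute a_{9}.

The ordinary generating function has denominator 1 - 4x - 4x^2 + 3x^3.
Iterating the recurrence: a_0,…,a_{9} = 4, 5, -1, 4, -3, 7, 4, 53, 207, 1028.

1028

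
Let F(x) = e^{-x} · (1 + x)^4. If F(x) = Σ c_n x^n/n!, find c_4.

-15

The EGF product rule gives c_4 = Σ_{k_1+k_2=4} C(4; k_1,k_2) · ∏ g_i(k_i), where e^{-x} gives (-1)^k; (1+x)^4 gives the falling factorial (4)_k.
g_1(k) for k = 0…4: 1, -1, 1, -1, 1.
g_2(k) for k = 0…4: 1, 4, 12, 24, 24.
c_4 = Σ_k C(4,k)·g_1(k)·g_2(4−k) = 1·1·24 + 4·(-1)·24 + 6·1·12 + 4·(-1)·4 + 1·1·1 = 24 − 96 + 72 − 16 + 1 = -15.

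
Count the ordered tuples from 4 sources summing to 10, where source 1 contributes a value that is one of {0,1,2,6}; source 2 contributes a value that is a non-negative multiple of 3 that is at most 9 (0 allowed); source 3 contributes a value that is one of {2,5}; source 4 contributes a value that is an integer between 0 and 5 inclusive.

13

The generating function for the choices is (1 + x + x^2 + x^6)·(1 + x^3 + x^6 + x^9)·(x^2 + x^5)·(1 + x + x^2 + x^3 + x^4 + x^5); the count is [x^10].
(1 + x + x^2 + x^6) has coefficients 1,1,1,0,0,0,1 for degrees 0…6.
(1 + x^3 + x^6 + x^9) has coefficients 1,0,0,1,0,0,1,0,0,1,0 for degrees 0…10.
Multiplying by (x^2 + x^5) gives running coefficients 0,0,1,0,0,2,0,0,2,0,0 for degrees 0…10.
Finally multiplying by (1 + x + x^2 + x^3 + x^4 + x^5), the product of all factors after the first has coefficients 0,0,1,1,1,3,3,3,4,4,4 for degrees 0…10.
[x^10] = 1·4 + 1·4 + 1·4 + 1·1 = 13.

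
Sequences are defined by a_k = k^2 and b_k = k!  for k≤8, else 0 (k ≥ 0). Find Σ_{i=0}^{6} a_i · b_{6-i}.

363

This is [x^6] in the product of the two ordinary generating functions.
Σ = 0·720 + 1·120 + 4·24 + 9·6 + 16·2 + 25·1 + 36·1 = 363.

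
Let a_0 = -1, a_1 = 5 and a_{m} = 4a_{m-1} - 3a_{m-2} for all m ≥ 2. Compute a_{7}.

The ordinary generating function has denominator 1 - 4y + 3y^2.
Iterating the recurrence: a_0,…,a_{7} = -1, 5, 23, 77, 239, 725, 2183, 6557.

6557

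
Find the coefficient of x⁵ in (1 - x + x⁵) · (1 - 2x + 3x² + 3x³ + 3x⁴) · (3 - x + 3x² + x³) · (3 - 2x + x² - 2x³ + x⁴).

-92

(1 - x + x⁵) has coefficients 1,-1,0,0,0,1 for degrees 0…5.
(1 - 2x + 3x² + 3x³ + 3x⁴) has coefficients 1,-2,3,3,3,0 for degrees 0…5.
Multiplying by (3 - x + 3x² + x³) gives running coefficients 3,-7,14,1,13,9 for degrees 0…5.
Finally multiplying by (3 - 2x + x² - 2x³ + x⁴), the product of all factors after the first has coefficients 9,-27,59,-38,68,-33 for degrees 0…5.
[x⁵] = 1·(-33) − 1·68 + 1·9 = -92.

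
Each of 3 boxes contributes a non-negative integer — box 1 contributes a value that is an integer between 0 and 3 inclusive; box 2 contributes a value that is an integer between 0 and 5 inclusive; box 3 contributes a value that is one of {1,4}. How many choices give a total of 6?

The generating function for the choices is (1 + z + z^2 + z^3)·(1 + z + z^2 + z^3 + z^4 + z^5)·(z + z^4); the count is [z^6].
(1 + z + z^2 + z^3) has coefficients 1,1,1,1 for degrees 0…3.
(1 + z + z^2 + z^3 + z^4 + z^5) has coefficients 1,1,1,1,1,1,0 for degrees 0…6.
Finally multiplying by (z + z^4), the product of all factors after the first has coefficients 0,1,1,1,2,2,2 for degrees 0…6.
[z^6] = 1·2 + 1·2 + 1·2 + 1·1 = 7.

7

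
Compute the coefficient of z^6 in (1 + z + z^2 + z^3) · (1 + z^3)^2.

(1 + z + z^2 + z^3) has coefficients 1,1,1,1 for degrees 0…3.
(1 + z^3)^2 has coefficients 1,0,0,2,0,0,1 for degrees 0…6.
[z^6] = 1·1 + 1·0 + 1·0 + 1·2 = 3.

3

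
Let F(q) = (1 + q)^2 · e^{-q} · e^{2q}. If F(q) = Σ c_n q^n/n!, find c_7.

57

The EGF product rule gives c_7 = Σ_{k_1+k_2+k_3=7} C(7; k_1,k_2,k_3) · ∏ g_i(k_i), where (1+q)^2 gives the falling factorial (2)_k; e^{-q} gives (-1)^k; e^{2q} gives (2)^k.
g_1(k) for k = 0…7: 1, 2, 2, 0, 0, 0, 0, 0.
g_2(k) for k = 0…7: 1, -1, 1, -1, 1, -1, 1, -1.
g_3(k) for k = 0…7: 1, 2, 4, 8, 16, 32, 64, 128.
First combine the last two factors: h(k) = Σ_j C(k,j)·g_2(j)·g_3(k−j) for k = 0…7: 1, 1, 1, 1, 1, 1, 1, 1.
c_7 = Σ_k C(7,k)·g_1(k)·h(7−k) = 1·1·1 + 7·2·1 + 21·2·1 = 1 + 14 + 42 = 57.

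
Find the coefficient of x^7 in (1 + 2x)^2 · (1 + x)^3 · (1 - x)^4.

-15

(1 + 2x)^2 has coefficients 1,4,4 for degrees 0…2.
(1 + x)^3 has coefficients 1,3,3,1,0,0,0,0 for degrees 0…7.
Finally multiplying by (1 - x)^4, the product of all factors after the first has coefficients 1,-1,-3,3,3,-3,-1,1 for degrees 0…7.
[x^7] = 1·1 + 4·(-1) + 4·(-3) = -15.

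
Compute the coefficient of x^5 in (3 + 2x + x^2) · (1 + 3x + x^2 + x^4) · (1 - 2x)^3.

(3 + 2x + x^2) has coefficients 3,2,1 for degrees 0…2.
(1 + 3x + x^2 + x^4) has coefficients 1,3,1,0,1,0 for degrees 0…5.
Finally multiplying by (1 - 2x)^3, the product of all factors after the first has coefficients 1,-3,-5,22,-11,-14 for degrees 0…5.
[x^5] = 3·(-14) + 2·(-11) + 1·22 = -42.

-42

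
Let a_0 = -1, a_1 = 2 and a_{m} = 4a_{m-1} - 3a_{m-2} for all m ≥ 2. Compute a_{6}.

1091

The ordinary generating function has denominator 1 - 4x + 3x^2.
Iterating the recurrence: a_0,…,a_{6} = -1, 2, 11, 38, 119, 362, 1091.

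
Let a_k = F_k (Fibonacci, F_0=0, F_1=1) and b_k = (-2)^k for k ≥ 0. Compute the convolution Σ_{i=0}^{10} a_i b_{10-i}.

-385

Write out a_i and b_{10-i} for i = 0,…,10 and sum the products.
Σ = 0·1024 + 1·(-512) + 1·256 + 2·(-128) + 3·64 + 5·(-32) + 8·16 + 13·(-8) + 21·4 + 34·(-2) + 55·1 = -385.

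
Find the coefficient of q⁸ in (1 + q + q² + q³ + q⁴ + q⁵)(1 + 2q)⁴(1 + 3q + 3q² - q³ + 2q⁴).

(1 + q + q² + q³ + q⁴ + q⁵) has coefficients 1,1,1,1,1,1 for degrees 0…5.
(1 + 2q)⁴ has coefficients 1,8,24,32,16,0,0,0,0 for degrees 0…8.
Finally multiplying by (1 + 3q + 3q² - q³ + 2q⁴), the product of all factors after the first has coefficients 1,11,51,127,178,136,64,48,32 for degrees 0…8.
[q⁸] = 1·32 + 1·48 + 1·64 + 1·136 + 1·178 + 1·127 = 585.

585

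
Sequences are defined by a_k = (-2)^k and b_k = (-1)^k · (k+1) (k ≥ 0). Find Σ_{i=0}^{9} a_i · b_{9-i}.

Write out a_i and b_{9-i} for i = 0,…,9 and sum the products.
Σ = 1·(-10) − 2·9 + 4·(-8) − 8·7 + 16·(-6) − 32·5 + 64·(-4) − 128·3 + 256·(-2) − 512·1 = -2036.

-2036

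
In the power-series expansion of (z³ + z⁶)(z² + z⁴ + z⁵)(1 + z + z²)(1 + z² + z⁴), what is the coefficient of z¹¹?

(z³ + z⁶) has coefficients 0,0,0,1,0,0,1 for degrees 0…6.
(z² + z⁴ + z⁵) has coefficients 0,0,1,0,1,1,0,0,0,0,0,0 for degrees 0…11.
Multiplying by (1 + z + z²) gives running coefficients 0,0,1,1,2,2,2,1,0,0,0,0 for degrees 0…11.
Finally multiplying by (1 + z² + z⁴), the product of all factors after the first has coefficients 0,0,1,1,3,3,5,4,4,3,2,1 for degrees 0…11.
[z¹¹] = 1·4 + 1·3 = 7.

7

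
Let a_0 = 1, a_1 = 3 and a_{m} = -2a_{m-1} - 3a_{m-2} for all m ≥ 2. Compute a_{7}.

9

The ordinary generating function has denominator 1 + 2y + 3y^2.
Iterating the recurrence: a_0,…,a_{7} = 1, 3, -9, 9, 9, -45, 63, 9.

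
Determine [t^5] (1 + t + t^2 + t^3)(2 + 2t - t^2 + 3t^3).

2

(1 + t + t^2 + t^3) has coefficients 1,1,1,1 for degrees 0…3.
(2 + 2t - t^2 + 3t^3) has coefficients 2,2,-1,3,0,0 for degrees 0…5.
[t^5] = 1·0 + 1·0 + 1·3 + 1·(-1) = 2.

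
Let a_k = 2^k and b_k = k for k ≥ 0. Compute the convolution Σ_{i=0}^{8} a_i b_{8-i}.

This is [x^8] in the product of the two ordinary generating functions.
Σ = 1·8 + 2·7 + 4·6 + 8·5 + 16·4 + 32·3 + 64·2 + 128·1 + 256·0 = 502.

502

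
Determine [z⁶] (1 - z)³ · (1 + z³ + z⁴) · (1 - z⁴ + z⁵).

-4

(1 - z)³ has coefficients 1,-3,3,-1 for degrees 0…3.
(1 + z³ + z⁴) has coefficients 1,0,0,1,1,0,0 for degrees 0…6.
Finally multiplying by (1 - z⁴ + z⁵), the product of all factors after the first has coefficients 1,0,0,1,0,1,0 for degrees 0…6.
[z⁶] = 1·0 − 3·1 + 3·0 − 1·1 = -4.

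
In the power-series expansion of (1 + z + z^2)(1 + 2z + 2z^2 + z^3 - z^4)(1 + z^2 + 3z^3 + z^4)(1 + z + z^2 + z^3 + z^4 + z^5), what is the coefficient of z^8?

84

(1 + z + z^2) has coefficients 1,1,1 for degrees 0…2.
(1 + 2z + 2z^2 + z^3 - z^4) has coefficients 1,2,2,1,-1,0,0,0,0 for degrees 0…8.
Multiplying by (1 + z^2 + 3z^3 + z^4) gives running coefficients 1,2,3,6,8,9,4,-2,-1 for degrees 0…8.
Finally multiplying by (1 + z + z^2 + z^3 + z^4 + z^5), the product of all factors after the first has coefficients 1,3,6,12,20,29,32,28,24 for degrees 0…8.
[z^8] = 1·24 + 1·28 + 1·32 = 84.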